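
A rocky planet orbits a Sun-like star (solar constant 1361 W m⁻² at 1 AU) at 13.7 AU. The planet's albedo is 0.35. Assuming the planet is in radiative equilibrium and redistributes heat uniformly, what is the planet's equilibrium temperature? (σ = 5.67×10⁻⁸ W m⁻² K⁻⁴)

Flux at 13.7 AU: S = 1361/13.7² = 7.25 W m⁻².
Energy balance: absorbed = emitted ⇒ πR²·S(1−A) = 4πR²·σT_eq⁴, so T_eq⁴ = S(1−A)/(4σ).
T_eq = [7.25 × 0.65 / (4 × 5.67×10⁻⁸)]^(1/4) = (2.08×10⁷)^(1/4) = 67.5 K.

T_eq ≈ 67.5 K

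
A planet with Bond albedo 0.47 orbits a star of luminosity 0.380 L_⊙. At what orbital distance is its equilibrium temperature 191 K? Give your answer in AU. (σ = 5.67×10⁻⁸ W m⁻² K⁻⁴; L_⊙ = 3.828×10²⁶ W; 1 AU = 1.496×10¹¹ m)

d ≈ 0.953 AU

L = 0.380 × 3.828×10²⁶ = 1.45×10²⁶ W.
From T_eq⁴ = L(1−A)/(16πσd²): d = √[L(1−A)/(16πσT_eq⁴)].
d = √[1.45×10²⁶ × 0.53 / (16π × 5.67×10⁻⁸ × (191)⁴)] = 1.43×10¹¹ m = 0.953 AU.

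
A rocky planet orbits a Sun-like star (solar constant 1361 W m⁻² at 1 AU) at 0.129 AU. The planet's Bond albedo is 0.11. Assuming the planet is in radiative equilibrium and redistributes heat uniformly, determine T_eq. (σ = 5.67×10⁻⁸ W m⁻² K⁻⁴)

Flux at 0.129 AU: S = 1361/0.129² = 8.18×10⁴ W m⁻².
Energy balance: absorbed = emitted ⇒ πR²·S(1−A) = 4πR²·σT_eq⁴, so T_eq⁴ = S(1−A)/(4σ).
T_eq = [8.18×10⁴ × 0.89 / (4 × 5.67×10⁻⁸)]^(1/4) = (3.21×10¹¹)^(1/4) = 753 K.

T_eq ≈ 753 K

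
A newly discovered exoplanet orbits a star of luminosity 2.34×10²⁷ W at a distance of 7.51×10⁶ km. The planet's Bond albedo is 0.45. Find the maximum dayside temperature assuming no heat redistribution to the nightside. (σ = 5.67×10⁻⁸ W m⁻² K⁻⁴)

d = 7.51×10⁶ km = 7.51×10⁹ m.
Flux: S = L/(4πd²) = 2.34×10²⁷/(4π×(7.51×10⁹)²) = 3.30×10⁶ W m⁻².
With no redistribution each surface element balances locally: S(1−A) = σT⁴.
T = [3.30×10⁶ × 0.55 / 5.67×10⁻⁸]^(1/4) = (3.20×10¹³)^(1/4) = 2380 K.

T_ss ≈ 2380 K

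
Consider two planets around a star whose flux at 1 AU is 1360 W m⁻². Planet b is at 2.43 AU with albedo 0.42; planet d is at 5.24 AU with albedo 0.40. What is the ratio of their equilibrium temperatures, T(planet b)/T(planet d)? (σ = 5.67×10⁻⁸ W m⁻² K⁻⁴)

T_eq = [S₀(1−A)/(4σd²)]^(1/4), so T ∝ (1−A)^(1/4) / √d.
T₁ = [1360×0.58/(4×5.67×10⁻⁸×2.43²)]^(1/4) = 155.79 K.
T₂ = [1360×0.60/(4×5.67×10⁻⁸×5.24²)]^(1/4) = 106.99 K.

T₁/T₂ ≈ 1.456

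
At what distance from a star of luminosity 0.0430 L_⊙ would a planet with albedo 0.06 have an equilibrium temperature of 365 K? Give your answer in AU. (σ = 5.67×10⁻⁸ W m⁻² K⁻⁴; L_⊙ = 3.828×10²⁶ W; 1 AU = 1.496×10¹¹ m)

L = 0.0430 × 3.828×10²⁶ = 1.65×10²⁵ W.
From T_eq⁴ = L(1−A)/(16πσd²): d = √[L(1−A)/(16πσT_eq⁴)].
d = √[1.65×10²⁵ × 0.94 / (16π × 5.67×10⁻⁸ × (365)⁴)] = 1.75×10¹⁰ m = 0.117 AU.

d ≈ 0.117 AU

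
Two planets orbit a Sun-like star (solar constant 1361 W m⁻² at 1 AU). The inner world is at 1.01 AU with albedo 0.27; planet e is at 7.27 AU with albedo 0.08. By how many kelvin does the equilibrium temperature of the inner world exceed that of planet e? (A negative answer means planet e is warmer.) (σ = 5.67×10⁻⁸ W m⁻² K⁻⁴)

ΔT ≈ 154.9 K

T_eq = [S₀(1−A)/(4σd²)]^(1/4), so T ∝ (1−A)^(1/4) / √d.
T₁ = [1361×0.73/(4×5.67×10⁻⁸×1.01²)]^(1/4) = 255.99 K.
T₂ = [1361×0.92/(4×5.67×10⁻⁸×7.27²)]^(1/4) = 101.10 K.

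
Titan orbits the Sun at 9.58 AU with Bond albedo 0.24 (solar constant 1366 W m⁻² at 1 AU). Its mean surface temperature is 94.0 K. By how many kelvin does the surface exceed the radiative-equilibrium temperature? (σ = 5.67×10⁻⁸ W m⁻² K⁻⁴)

ΔT ≈ 10.0 K

S = 1366/9.58² = 14.88 W m⁻².
T_eq = [S(1−A)/(4σ)]^(1/4) = [14.88×0.76/(4×5.67×10⁻⁸)]^(1/4) = 84.0 K.
ΔT = T_surf − T_eq = 94 − 84.0.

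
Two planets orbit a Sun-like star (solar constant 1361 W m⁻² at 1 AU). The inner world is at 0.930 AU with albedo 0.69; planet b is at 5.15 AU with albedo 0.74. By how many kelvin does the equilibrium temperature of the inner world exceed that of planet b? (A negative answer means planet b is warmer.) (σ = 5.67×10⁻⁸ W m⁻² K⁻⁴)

T_eq = [S₀(1−A)/(4σd²)]^(1/4), so T ∝ (1−A)^(1/4) / √d.
T₁ = [1361×0.31/(4×5.67×10⁻⁸×0.930²)]^(1/4) = 215.35 K.
T₂ = [1361×0.26/(4×5.67×10⁻⁸×5.15²)]^(1/4) = 87.58 K.

ΔT ≈ 127.8 K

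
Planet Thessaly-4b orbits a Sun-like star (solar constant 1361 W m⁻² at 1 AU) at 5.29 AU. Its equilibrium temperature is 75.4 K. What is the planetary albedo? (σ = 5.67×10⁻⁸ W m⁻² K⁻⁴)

Flux at 5.29 AU: S = 1361/5.29² = 48.6 W m⁻².
From T_eq⁴ = S(1−A)/(4σ): 1−A = 4σT_eq⁴/S.
1−A = 4 × 5.67×10⁻⁸ × (75.4)⁴ / 48.6 = 0.151.

A ≈ 0.85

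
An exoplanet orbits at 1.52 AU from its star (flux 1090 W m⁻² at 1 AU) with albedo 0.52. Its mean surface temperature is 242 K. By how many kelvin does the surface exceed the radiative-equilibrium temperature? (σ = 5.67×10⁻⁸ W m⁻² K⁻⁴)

ΔT ≈ 64.2 K

S = 1090/1.52² = 471.8 W m⁻².
T_eq = [S(1−A)/(4σ)]^(1/4) = [471.8×0.48/(4×5.67×10⁻⁸)]^(1/4) = 177.8 K.
ΔT = T_surf − T_eq = 242 − 177.8.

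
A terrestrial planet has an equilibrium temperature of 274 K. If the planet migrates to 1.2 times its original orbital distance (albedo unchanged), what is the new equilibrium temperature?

T_eq ≈ 250 K

T_eq ∝ L^(1/4) · d^(−1/2).
T′ = 274 / 1.2^(1/2) = 250 K.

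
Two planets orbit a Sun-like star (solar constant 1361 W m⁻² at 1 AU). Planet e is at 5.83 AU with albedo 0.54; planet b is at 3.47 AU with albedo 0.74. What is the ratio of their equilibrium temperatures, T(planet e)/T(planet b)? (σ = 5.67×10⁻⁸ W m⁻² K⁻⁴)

T₁/T₂ ≈ 0.890

T_eq = [S₀(1−A)/(4σd²)]^(1/4), so T ∝ (1−A)^(1/4) / √d.
T₁ = [1361×0.46/(4×5.67×10⁻⁸×5.83²)]^(1/4) = 94.93 K.
T₂ = [1361×0.26/(4×5.67×10⁻⁸×3.47²)]^(1/4) = 106.69 K.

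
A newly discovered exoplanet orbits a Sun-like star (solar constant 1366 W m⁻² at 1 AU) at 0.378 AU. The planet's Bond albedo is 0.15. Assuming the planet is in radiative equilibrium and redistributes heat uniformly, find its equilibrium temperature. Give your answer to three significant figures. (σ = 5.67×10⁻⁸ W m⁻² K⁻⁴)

Flux at 0.378 AU: S = 1366/0.378² = 9560 W m⁻².
Energy balance: absorbed = emitted ⇒ πR²·S(1−A) = 4πR²·σT_eq⁴, so T_eq⁴ = S(1−A)/(4σ).
T_eq = [9560 × 0.85 / (4 × 5.67×10⁻⁸)]^(1/4) = (3.58×10¹⁰)^(1/4) = 435 K.

T_eq ≈ 435 K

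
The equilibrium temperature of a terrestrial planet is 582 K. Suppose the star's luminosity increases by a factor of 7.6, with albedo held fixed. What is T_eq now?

T_eq ≈ 966 K

T_eq ∝ L^(1/4) · d^(−1/2).
T′ = 582 × 7.6^(1/4) = 966 K.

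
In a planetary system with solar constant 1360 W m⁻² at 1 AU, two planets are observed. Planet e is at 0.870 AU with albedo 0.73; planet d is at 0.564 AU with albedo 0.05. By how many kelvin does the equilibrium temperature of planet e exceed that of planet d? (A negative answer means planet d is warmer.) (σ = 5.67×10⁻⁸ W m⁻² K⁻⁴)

ΔT ≈ -150.8 K

T_eq = [S₀(1−A)/(4σd²)]^(1/4), so T ∝ (1−A)^(1/4) / √d.
T₁ = [1360×0.27/(4×5.67×10⁻⁸×0.870²)]^(1/4) = 215.06 K.
T₂ = [1360×0.95/(4×5.67×10⁻⁸×0.564²)]^(1/4) = 365.82 K.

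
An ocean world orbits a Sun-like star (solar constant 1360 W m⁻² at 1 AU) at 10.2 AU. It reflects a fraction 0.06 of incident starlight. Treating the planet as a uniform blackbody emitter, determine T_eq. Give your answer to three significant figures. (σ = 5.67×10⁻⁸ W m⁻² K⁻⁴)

Flux at 10.2 AU: S = 1360/10.2² = 13.1 W m⁻².
Energy balance: absorbed = emitted ⇒ πR²·S(1−A) = 4πR²·σT_eq⁴, so T_eq⁴ = S(1−A)/(4σ).
T_eq = [13.1 × 0.94 / (4 × 5.67×10⁻⁸)]^(1/4) = (5.42×10⁷)^(1/4) = 85.8 K.

T_eq ≈ 85.8 K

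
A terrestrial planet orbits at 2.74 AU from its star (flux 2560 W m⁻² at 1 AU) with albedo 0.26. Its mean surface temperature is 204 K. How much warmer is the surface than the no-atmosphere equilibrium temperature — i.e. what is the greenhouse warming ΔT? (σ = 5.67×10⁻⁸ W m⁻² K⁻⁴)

S = 2560/2.74² = 341.0 W m⁻².
T_eq = [S(1−A)/(4σ)]^(1/4) = [341.0×0.74/(4×5.67×10⁻⁸)]^(1/4) = 182.6 K.
ΔT = T_surf − T_eq = 204 − 182.6.

ΔT ≈ 21.4 K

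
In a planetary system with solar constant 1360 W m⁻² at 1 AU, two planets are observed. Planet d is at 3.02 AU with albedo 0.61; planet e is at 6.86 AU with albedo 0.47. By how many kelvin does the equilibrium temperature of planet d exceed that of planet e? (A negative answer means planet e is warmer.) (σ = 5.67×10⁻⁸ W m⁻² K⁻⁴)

T_eq = [S₀(1−A)/(4σd²)]^(1/4), so T ∝ (1−A)^(1/4) / √d.
T₁ = [1360×0.39/(4×5.67×10⁻⁸×3.02²)]^(1/4) = 126.54 K.
T₂ = [1360×0.53/(4×5.67×10⁻⁸×6.86²)]^(1/4) = 90.65 K.

ΔT ≈ 35.9 K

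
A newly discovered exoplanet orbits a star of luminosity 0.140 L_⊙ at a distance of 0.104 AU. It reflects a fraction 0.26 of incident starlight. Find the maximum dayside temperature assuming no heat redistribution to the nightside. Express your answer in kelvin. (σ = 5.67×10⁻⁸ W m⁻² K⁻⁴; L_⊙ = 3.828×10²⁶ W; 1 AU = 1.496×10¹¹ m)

d = 0.104 AU = 1.56×10¹⁰ m.
L = 0.140 × 3.828×10²⁶ = 5.36×10²⁵ W.
Flux: S = L/(4πd²) = 5.36×10²⁵/(4π×(1.56×10¹⁰)²) = 1.76×10⁴ W m⁻².
With no redistribution each surface element balances locally: S(1−A) = σT⁴.
T = [1.76×10⁴ × 0.74 / 5.67×10⁻⁸]^(1/4) = (2.30×10¹¹)^(1/4) = 692 K.

T_ss ≈ 692 K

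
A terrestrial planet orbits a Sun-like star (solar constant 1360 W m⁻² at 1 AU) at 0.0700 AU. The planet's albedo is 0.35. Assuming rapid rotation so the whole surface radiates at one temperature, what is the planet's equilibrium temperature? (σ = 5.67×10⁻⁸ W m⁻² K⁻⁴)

T_eq ≈ 944 K

Flux at 0.0700 AU: S = 1360/0.0700² = 2.78×10⁵ W m⁻².
Energy balance: absorbed = emitted ⇒ πR²·S(1−A) = 4πR²·σT_eq⁴, so T_eq⁴ = S(1−A)/(4σ).
T_eq = [2.78×10⁵ × 0.65 / (4 × 5.67×10⁻⁸)]^(1/4) = (7.95×10¹¹)^(1/4) = 944 K.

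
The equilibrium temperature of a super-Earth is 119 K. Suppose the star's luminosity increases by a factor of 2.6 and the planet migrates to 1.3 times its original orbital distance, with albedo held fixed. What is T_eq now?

T_eq ∝ L^(1/4) · d^(−1/2).
T′ = 119 × 2.6^(1/4) / 1.3^(1/2) = 133 K.

T_eq ≈ 133 K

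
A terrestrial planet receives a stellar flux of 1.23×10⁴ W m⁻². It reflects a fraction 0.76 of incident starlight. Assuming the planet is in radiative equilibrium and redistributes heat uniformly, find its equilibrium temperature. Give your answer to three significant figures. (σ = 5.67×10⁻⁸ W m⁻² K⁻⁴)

Energy balance: absorbed = emitted ⇒ πR²·S(1−A) = 4πR²·σT_eq⁴, so T_eq⁴ = S(1−A)/(4σ).
T_eq = [1.23×10⁴ × 0.24 / (4 × 5.67×10⁻⁸)]^(1/4) = (1.30×10¹⁰)^(1/4) = 338 K.

T_eq ≈ 338 K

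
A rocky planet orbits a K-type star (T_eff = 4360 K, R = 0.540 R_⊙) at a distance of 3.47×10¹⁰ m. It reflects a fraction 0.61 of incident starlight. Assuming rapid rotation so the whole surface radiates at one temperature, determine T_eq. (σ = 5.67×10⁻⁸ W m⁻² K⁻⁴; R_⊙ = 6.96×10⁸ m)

T_eq ≈ 254 K

R_⋆ = 0.540 × 6.96×10⁸ = 3.76×10⁸ m.
L = 4πR_⋆²σT_⋆⁴ = 4π(3.76×10⁸)² × 5.67×10⁻⁸ × (4360)⁴ = 3.64×10²⁵ W.
S = L/(4πd²) = 2400 W m⁻².
Energy balance: absorbed = emitted ⇒ πR²·S(1−A) = 4πR²·σT_eq⁴, so T_eq⁴ = S(1−A)/(4σ).
T_eq = [2400 × 0.39 / (4 × 5.67×10⁻⁸)]^(1/4) = (4.13×10⁹)^(1/4) = 254 K.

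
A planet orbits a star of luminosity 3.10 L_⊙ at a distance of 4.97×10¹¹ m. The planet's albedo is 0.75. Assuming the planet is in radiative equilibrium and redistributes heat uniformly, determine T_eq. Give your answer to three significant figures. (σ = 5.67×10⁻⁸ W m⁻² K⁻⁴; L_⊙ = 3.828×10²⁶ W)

T_eq ≈ 143 K

L = 3.10 × 3.828×10²⁶ = 1.19×10²⁷ W.
Flux: S = L/(4πd²) = 1.19×10²⁷/(4π×(4.97×10¹¹)²) = 382 W m⁻².
Energy balance: absorbed = emitted ⇒ πR²·S(1−A) = 4πR²·σT_eq⁴, so T_eq⁴ = S(1−A)/(4σ).
T_eq = [382 × 0.25 / (4 × 5.67×10⁻⁸)]^(1/4) = (4.21×10⁸)^(1/4) = 143 K.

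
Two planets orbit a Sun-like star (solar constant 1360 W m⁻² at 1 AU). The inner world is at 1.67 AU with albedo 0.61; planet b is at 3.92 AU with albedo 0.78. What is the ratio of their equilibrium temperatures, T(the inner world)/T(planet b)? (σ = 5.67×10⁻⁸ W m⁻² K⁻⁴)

T₁/T₂ ≈ 1.768

T_eq = [S₀(1−A)/(4σd²)]^(1/4), so T ∝ (1−A)^(1/4) / √d.
T₁ = [1360×0.39/(4×5.67×10⁻⁸×1.67²)]^(1/4) = 170.17 K.
T₂ = [1360×0.22/(4×5.67×10⁻⁸×3.92²)]^(1/4) = 96.26 K.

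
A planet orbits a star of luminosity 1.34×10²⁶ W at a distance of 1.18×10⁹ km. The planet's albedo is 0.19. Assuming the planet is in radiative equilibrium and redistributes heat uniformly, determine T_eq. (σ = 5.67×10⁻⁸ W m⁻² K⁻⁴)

d = 1.18×10⁹ km = 1.18×10¹² m.
Flux: S = L/(4πd²) = 1.34×10²⁶/(4π×(1.18×10¹²)²) = 7.66 W m⁻².
Energy balance: absorbed = emitted ⇒ πR²·S(1−A) = 4πR²·σT_eq⁴, so T_eq⁴ = S(1−A)/(4σ).
T_eq = [7.66 × 0.81 / (4 × 5.67×10⁻⁸)]^(1/4) = (2.74×10⁷)^(1/4) = 72.3 K.

T_eq ≈ 72.3 K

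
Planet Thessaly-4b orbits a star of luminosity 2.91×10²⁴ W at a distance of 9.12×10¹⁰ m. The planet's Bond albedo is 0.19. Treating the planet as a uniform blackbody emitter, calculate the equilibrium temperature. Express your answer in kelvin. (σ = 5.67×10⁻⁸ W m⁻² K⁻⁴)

T_eq ≈ 99.9 K

Flux: S = L/(4πd²) = 2.91×10²⁴/(4π×(9.12×10¹⁰)²) = 27.8 W m⁻².
Energy balance: absorbed = emitted ⇒ πR²·S(1−A) = 4πR²·σT_eq⁴, so T_eq⁴ = S(1−A)/(4σ).
T_eq = [27.8 × 0.81 / (4 × 5.67×10⁻⁸)]^(1/4) = (9.94×10⁷)^(1/4) = 99.9 K.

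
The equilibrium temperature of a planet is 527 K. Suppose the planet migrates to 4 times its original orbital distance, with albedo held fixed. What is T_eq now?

T_eq ≈ 264 K

T_eq ∝ L^(1/4) · d^(−1/2).
T′ = 527 / 4^(1/2) = 264 K.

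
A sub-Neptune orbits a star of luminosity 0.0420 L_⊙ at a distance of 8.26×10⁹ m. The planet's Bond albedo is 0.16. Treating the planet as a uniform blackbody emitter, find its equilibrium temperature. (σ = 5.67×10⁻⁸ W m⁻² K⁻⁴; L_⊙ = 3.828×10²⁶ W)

T_eq ≈ 513 K

L = 0.0420 × 3.828×10²⁶ = 1.61×10²⁵ W.
Flux: S = L/(4πd²) = 1.61×10²⁵/(4π×(8.26×10⁹)²) = 1.88×10⁴ W m⁻².
Energy balance: absorbed = emitted ⇒ πR²·S(1−A) = 4πR²·σT_eq⁴, so T_eq⁴ = S(1−A)/(4σ).
T_eq = [1.88×10⁴ × 0.84 / (4 × 5.67×10⁻⁸)]^(1/4) = (6.95×10¹⁰)^(1/4) = 513 K.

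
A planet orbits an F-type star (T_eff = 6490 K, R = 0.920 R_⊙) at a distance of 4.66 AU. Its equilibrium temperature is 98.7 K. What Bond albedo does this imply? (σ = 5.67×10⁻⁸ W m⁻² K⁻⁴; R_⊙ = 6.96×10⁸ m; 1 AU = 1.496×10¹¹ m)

A ≈ 0.75

R_⋆ = 0.920 × 6.96×10⁸ = 6.40×10⁸ m.
d = 4.66 AU = 6.97×10¹¹ m.
L = 4πR_⋆²σT_⋆⁴ = 4π(6.40×10⁸)² × 5.67×10⁻⁸ × (6490)⁴ = 5.18×10²⁶ W.
S = L/(4πd²) = 84.9 W m⁻².
From T_eq⁴ = S(1−A)/(4σ): 1−A = 4σT_eq⁴/S.
1−A = 4 × 5.67×10⁻⁸ × (98.7)⁴ / 84.9 = 0.254.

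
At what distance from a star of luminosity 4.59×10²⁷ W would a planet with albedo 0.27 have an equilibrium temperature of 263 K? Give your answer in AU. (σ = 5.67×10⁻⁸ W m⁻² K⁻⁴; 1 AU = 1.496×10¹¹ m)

d ≈ 3.31 AU

From T_eq⁴ = L(1−A)/(16πσd²): d = √[L(1−A)/(16πσT_eq⁴)].
d = √[4.59×10²⁷ × 0.73 / (16π × 5.67×10⁻⁸ × (263)⁴)] = 4.96×10¹¹ m = 3.31 AU.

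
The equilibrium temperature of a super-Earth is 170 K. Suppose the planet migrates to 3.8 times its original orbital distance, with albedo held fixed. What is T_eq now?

T_eq ∝ L^(1/4) · d^(−1/2).
T′ = 170 / 3.8^(1/2) = 87.2 K.

T_eq ≈ 87.2 K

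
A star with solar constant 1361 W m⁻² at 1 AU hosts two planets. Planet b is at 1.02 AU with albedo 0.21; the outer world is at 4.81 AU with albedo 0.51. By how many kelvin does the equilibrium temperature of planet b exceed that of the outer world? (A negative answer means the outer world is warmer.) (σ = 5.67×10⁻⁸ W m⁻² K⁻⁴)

T_eq = [S₀(1−A)/(4σd²)]^(1/4), so T ∝ (1−A)^(1/4) / √d.
T₁ = [1361×0.79/(4×5.67×10⁻⁸×1.02²)]^(1/4) = 259.81 K.
T₂ = [1361×0.49/(4×5.67×10⁻⁸×4.81²)]^(1/4) = 106.18 K.

ΔT ≈ 153.6 K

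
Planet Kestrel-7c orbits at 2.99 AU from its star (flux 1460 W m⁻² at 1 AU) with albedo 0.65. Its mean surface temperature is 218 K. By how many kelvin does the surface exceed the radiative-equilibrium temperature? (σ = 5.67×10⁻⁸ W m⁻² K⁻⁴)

S = 1460/2.99² = 163.3 W m⁻².
T_eq = [S(1−A)/(4σ)]^(1/4) = [163.3×0.35/(4×5.67×10⁻⁸)]^(1/4) = 126.0 K.
ΔT = T_surf − T_eq = 218 − 126.0.

ΔT ≈ 92.0 K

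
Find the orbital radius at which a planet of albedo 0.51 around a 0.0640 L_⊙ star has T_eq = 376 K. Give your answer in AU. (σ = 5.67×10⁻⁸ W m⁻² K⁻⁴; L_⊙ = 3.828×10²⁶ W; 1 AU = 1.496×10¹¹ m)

d ≈ 0.0970 AU

L = 0.0640 × 3.828×10²⁶ = 2.45×10²⁵ W.
From T_eq⁴ = L(1−A)/(16πσd²): d = √[L(1−A)/(16πσT_eq⁴)].
d = √[2.45×10²⁵ × 0.49 / (16π × 5.67×10⁻⁸ × (376)⁴)] = 1.45×10¹⁰ m = 0.0970 AU.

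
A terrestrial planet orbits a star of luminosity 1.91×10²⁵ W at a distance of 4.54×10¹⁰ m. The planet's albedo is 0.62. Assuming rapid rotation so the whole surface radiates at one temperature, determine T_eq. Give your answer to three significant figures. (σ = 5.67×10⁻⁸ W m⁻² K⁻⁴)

T_eq ≈ 187 K

Flux: S = L/(4πd²) = 1.91×10²⁵/(4π×(4.54×10¹⁰)²) = 737 W m⁻².
Energy balance: absorbed = emitted ⇒ πR²·S(1−A) = 4πR²·σT_eq⁴, so T_eq⁴ = S(1−A)/(4σ).
T_eq = [737 × 0.38 / (4 × 5.67×10⁻⁸)]^(1/4) = (1.24×10⁹)^(1/4) = 187 K.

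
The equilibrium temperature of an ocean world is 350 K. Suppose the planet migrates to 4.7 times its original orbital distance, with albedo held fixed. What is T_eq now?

T_eq ≈ 161 K

T_eq ∝ L^(1/4) · d^(−1/2).
T′ = 350 / 4.7^(1/2) = 161 K.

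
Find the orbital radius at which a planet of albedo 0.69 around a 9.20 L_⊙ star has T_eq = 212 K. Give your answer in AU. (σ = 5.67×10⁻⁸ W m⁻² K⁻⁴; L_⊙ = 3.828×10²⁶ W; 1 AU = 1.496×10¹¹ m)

d ≈ 2.91 AU

L = 9.20 × 3.828×10²⁶ = 3.52×10²⁷ W.
From T_eq⁴ = L(1−A)/(16πσd²): d = √[L(1−A)/(16πσT_eq⁴)].
d = √[3.52×10²⁷ × 0.31 / (16π × 5.67×10⁻⁸ × (212)⁴)] = 4.35×10¹¹ m = 2.91 AU.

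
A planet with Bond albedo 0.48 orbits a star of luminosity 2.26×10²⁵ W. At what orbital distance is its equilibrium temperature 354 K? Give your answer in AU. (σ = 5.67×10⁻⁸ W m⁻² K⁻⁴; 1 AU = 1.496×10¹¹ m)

d ≈ 0.108 AU

From T_eq⁴ = L(1−A)/(16πσd²): d = √[L(1−A)/(16πσT_eq⁴)].
d = √[2.26×10²⁵ × 0.52 / (16π × 5.67×10⁻⁸ × (354)⁴)] = 1.62×10¹⁰ m = 0.108 AU.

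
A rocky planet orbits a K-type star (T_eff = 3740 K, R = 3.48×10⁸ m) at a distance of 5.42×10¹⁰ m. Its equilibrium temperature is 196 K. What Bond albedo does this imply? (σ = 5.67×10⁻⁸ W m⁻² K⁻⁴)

A ≈ 0.27

L = 4πR_⋆²σT_⋆⁴ = 4π(3.48×10⁸)² × 5.67×10⁻⁸ × (3740)⁴ = 1.69×10²⁵ W.
S = L/(4πd²) = 457 W m⁻².
From T_eq⁴ = S(1−A)/(4σ): 1−A = 4σT_eq⁴/S.
1−A = 4 × 5.67×10⁻⁸ × (196)⁴ / 457 = 0.732.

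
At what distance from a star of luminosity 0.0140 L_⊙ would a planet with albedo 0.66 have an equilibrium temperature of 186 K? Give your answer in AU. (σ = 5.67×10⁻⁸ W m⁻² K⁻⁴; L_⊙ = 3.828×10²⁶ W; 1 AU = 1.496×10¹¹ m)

d ≈ 0.154 AU

L = 0.0140 × 3.828×10²⁶ = 5.36×10²⁴ W.
From T_eq⁴ = L(1−A)/(16πσd²): d = √[L(1−A)/(16πσT_eq⁴)].
d = √[5.36×10²⁴ × 0.34 / (16π × 5.67×10⁻⁸ × (186)⁴)] = 2.31×10¹⁰ m = 0.154 AU.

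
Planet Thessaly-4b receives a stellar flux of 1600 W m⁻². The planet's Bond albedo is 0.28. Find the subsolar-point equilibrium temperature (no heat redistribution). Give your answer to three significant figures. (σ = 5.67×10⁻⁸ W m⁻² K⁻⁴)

At the subsolar point the surface absorbs S(1−A) and emits σT⁴ per unit area — no factor of 4, since only the local patch is in balance.
T = [1600 × 0.72 / 5.67×10⁻⁸]^(1/4) = (2.03×10¹⁰)^(1/4) = 378 K.

T_ss ≈ 378 K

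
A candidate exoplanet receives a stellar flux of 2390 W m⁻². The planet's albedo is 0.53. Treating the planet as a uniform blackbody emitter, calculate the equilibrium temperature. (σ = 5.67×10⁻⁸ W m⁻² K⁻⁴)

Energy balance: absorbed = emitted ⇒ πR²·S(1−A) = 4πR²·σT_eq⁴, so T_eq⁴ = S(1−A)/(4σ).
T_eq = [2390 × 0.47 / (4 × 5.67×10⁻⁸)]^(1/4) = (4.95×10⁹)^(1/4) = 265 K.

T_eq ≈ 265 K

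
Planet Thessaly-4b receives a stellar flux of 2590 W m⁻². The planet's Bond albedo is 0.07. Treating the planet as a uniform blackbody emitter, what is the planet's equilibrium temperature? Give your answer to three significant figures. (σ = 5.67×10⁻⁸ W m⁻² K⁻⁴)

T_eq ≈ 321 K

Energy balance: absorbed = emitted ⇒ πR²·S(1−A) = 4πR²·σT_eq⁴, so T_eq⁴ = S(1−A)/(4σ).
T_eq = [2590 × 0.93 / (4 × 5.67×10⁻⁸)]^(1/4) = (1.06×10¹⁰)^(1/4) = 321 K.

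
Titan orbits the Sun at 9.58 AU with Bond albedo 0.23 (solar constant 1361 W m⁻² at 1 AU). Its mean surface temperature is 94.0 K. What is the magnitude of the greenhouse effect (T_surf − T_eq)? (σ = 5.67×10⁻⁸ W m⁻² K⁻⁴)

S = 1361/9.58² = 14.83 W m⁻².
T_eq = [S(1−A)/(4σ)]^(1/4) = [14.83×0.77/(4×5.67×10⁻⁸)]^(1/4) = 84.2 K.
ΔT = T_surf − T_eq = 94 − 84.2.

ΔT ≈ 9.8 K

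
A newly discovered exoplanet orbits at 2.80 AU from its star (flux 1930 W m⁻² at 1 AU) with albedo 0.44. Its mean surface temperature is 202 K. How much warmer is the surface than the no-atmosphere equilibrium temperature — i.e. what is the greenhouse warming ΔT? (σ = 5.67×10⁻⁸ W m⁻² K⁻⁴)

S = 1930/2.80² = 246.2 W m⁻².
T_eq = [S(1−A)/(4σ)]^(1/4) = [246.2×0.56/(4×5.67×10⁻⁸)]^(1/4) = 157.0 K.
ΔT = T_surf − T_eq = 202 − 157.0.

ΔT ≈ 45.0 K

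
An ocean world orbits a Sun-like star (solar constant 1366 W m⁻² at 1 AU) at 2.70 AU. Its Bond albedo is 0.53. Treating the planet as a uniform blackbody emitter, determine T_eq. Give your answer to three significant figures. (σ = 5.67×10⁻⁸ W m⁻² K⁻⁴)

Flux at 2.70 AU: S = 1366/2.70² = 187 W m⁻².
Energy balance: absorbed = emitted ⇒ πR²·S(1−A) = 4πR²·σT_eq⁴, so T_eq⁴ = S(1−A)/(4σ).
T_eq = [187 × 0.47 / (4 × 5.67×10⁻⁸)]^(1/4) = (3.88×10⁸)^(1/4) = 140 K.

T_eq ≈ 140 K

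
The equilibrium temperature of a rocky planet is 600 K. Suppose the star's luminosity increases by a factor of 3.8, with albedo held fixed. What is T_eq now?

T_eq ∝ L^(1/4) · d^(−1/2).
T′ = 600 × 3.8^(1/4) = 838 K.

T_eq ≈ 838 K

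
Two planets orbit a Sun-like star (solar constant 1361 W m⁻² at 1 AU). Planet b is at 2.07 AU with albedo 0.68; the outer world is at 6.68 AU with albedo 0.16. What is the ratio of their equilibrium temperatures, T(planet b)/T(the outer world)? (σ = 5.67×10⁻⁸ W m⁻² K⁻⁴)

T_eq = [S₀(1−A)/(4σd²)]^(1/4), so T ∝ (1−A)^(1/4) / √d.
T₁ = [1361×0.32/(4×5.67×10⁻⁸×2.07²)]^(1/4) = 145.50 K.
T₂ = [1361×0.84/(4×5.67×10⁻⁸×6.68²)]^(1/4) = 103.09 K.

T₁/T₂ ≈ 1.411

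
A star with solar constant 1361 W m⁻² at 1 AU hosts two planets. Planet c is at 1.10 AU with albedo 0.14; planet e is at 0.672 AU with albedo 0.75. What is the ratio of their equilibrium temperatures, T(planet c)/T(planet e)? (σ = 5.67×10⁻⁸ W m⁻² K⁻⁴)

T₁/T₂ ≈ 1.064

T_eq = [S₀(1−A)/(4σd²)]^(1/4), so T ∝ (1−A)^(1/4) / √d.
T₁ = [1361×0.86/(4×5.67×10⁻⁸×1.10²)]^(1/4) = 255.55 K.
T₂ = [1361×0.25/(4×5.67×10⁻⁸×0.672²)]^(1/4) = 240.08 K.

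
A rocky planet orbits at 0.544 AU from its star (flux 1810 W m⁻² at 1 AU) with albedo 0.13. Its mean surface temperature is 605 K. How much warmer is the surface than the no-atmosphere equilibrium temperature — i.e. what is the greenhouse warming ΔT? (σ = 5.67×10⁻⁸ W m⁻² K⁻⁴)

ΔT ≈ 213.6 K

S = 1810/0.544² = 6116 W m⁻².
T_eq = [S(1−A)/(4σ)]^(1/4) = [6116×0.87/(4×5.67×10⁻⁸)]^(1/4) = 391.4 K.
ΔT = T_surf − T_eq = 605 − 391.4.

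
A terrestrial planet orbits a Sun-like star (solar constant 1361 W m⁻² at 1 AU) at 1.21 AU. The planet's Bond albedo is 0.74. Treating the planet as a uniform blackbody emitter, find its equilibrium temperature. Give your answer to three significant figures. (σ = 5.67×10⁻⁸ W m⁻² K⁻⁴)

T_eq ≈ 181 K

Flux at 1.21 AU: S = 1361/1.21² = 930 W m⁻².
Energy balance: absorbed = emitted ⇒ πR²·S(1−A) = 4πR²·σT_eq⁴, so T_eq⁴ = S(1−A)/(4σ).
T_eq = [930 × 0.26 / (4 × 5.67×10⁻⁸)]^(1/4) = (1.07×10⁹)^(1/4) = 181 K.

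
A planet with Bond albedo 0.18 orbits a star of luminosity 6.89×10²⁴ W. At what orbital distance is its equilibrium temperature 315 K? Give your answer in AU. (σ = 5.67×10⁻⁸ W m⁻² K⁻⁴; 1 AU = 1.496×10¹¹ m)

From T_eq⁴ = L(1−A)/(16πσd²): d = √[L(1−A)/(16πσT_eq⁴)].
d = √[6.89×10²⁴ × 0.82 / (16π × 5.67×10⁻⁸ × (315)⁴)] = 1.42×10¹⁰ m = 0.0949 AU.

d ≈ 0.0949 AU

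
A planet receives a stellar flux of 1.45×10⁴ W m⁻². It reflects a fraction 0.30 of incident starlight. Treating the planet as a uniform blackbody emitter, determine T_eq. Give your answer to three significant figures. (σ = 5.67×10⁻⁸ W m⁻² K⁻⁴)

T_eq ≈ 460 K

Energy balance: absorbed = emitted ⇒ πR²·S(1−A) = 4πR²·σT_eq⁴, so T_eq⁴ = S(1−A)/(4σ).
T_eq = [1.45×10⁴ × 0.70 / (4 × 5.67×10⁻⁸)]^(1/4) = (4.48×10¹⁰)^(1/4) = 460 K.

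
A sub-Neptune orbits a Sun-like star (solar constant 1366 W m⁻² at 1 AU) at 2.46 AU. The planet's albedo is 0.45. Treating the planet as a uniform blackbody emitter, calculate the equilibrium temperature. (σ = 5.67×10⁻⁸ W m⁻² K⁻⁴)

T_eq ≈ 153 K

Flux at 2.46 AU: S = 1366/2.46² = 226 W m⁻².
Energy balance: absorbed = emitted ⇒ πR²·S(1−A) = 4πR²·σT_eq⁴, so T_eq⁴ = S(1−A)/(4σ).
T_eq = [226 × 0.55 / (4 × 5.67×10⁻⁸)]^(1/4) = (5.47×10⁸)^(1/4) = 153 K.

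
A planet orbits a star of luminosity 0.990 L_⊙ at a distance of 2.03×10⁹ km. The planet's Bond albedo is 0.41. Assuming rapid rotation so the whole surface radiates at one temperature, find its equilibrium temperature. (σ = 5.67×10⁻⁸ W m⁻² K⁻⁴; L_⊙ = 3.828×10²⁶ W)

T_eq ≈ 66.1 K

d = 2.03×10⁹ km = 2.03×10¹² m.
L = 0.990 × 3.828×10²⁶ = 3.79×10²⁶ W.
Flux: S = L/(4πd²) = 3.79×10²⁶/(4π×(2.03×10¹²)²) = 7.32 W m⁻².
Energy balance: absorbed = emitted ⇒ πR²·S(1−A) = 4πR²·σT_eq⁴, so T_eq⁴ = S(1−A)/(4σ).
T_eq = [7.32 × 0.59 / (4 × 5.67×10⁻⁸)]^(1/4) = (1.90×10⁷)^(1/4) = 66.1 K.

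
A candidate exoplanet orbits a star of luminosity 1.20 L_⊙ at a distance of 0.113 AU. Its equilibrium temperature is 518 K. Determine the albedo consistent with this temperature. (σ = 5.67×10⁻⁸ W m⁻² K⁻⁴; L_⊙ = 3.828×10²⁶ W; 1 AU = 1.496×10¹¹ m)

d = 0.113 AU = 1.69×10¹⁰ m.
L = 1.20 × 3.828×10²⁶ = 4.59×10²⁶ W.
Flux: S = L/(4πd²) = 4.59×10²⁶/(4π×(1.69×10¹⁰)²) = 1.28×10⁵ W m⁻².
From T_eq⁴ = S(1−A)/(4σ): 1−A = 4σT_eq⁴/S.
1−A = 4 × 5.67×10⁻⁸ × (518)⁴ / 1.28×10⁵ = 0.128.

A ≈ 0.87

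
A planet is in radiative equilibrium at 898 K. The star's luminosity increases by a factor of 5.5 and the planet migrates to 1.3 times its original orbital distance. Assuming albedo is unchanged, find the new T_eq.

T_eq ≈ 1210 K

T_eq ∝ L^(1/4) · d^(−1/2).
T′ = 898 × 5.5^(1/4) / 1.3^(1/2) = 1210 K.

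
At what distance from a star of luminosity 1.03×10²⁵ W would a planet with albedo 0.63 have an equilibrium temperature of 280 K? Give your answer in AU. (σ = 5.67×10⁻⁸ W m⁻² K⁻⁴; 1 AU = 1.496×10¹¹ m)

d ≈ 0.0986 AU

From T_eq⁴ = L(1−A)/(16πσd²): d = √[L(1−A)/(16πσT_eq⁴)].
d = √[1.03×10²⁵ × 0.37 / (16π × 5.67×10⁻⁸ × (280)⁴)] = 1.47×10¹⁰ m = 0.0986 AU.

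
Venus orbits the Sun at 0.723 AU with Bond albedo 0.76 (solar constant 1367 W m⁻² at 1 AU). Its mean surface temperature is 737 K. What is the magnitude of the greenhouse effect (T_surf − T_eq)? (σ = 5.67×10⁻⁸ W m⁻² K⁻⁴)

ΔT ≈ 507.6 K

S = 1367/0.723² = 2615 W m⁻².
T_eq = [S(1−A)/(4σ)]^(1/4) = [2615×0.24/(4×5.67×10⁻⁸)]^(1/4) = 229.4 K.
ΔT = T_surf − T_eq = 737 − 229.4.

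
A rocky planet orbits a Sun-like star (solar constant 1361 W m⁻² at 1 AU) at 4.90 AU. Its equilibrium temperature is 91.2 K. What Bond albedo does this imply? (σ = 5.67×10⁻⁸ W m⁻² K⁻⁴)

Flux at 4.90 AU: S = 1361/4.90² = 56.7 W m⁻².
From T_eq⁴ = S(1−A)/(4σ): 1−A = 4σT_eq⁴/S.
1−A = 4 × 5.67×10⁻⁸ × (91.2)⁴ / 56.7 = 0.277.

A ≈ 0.72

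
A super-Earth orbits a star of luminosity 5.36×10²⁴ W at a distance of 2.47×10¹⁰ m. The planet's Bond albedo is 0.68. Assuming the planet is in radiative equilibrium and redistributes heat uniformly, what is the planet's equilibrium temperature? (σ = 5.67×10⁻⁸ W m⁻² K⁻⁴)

Flux: S = L/(4πd²) = 5.36×10²⁴/(4π×(2.47×10¹⁰)²) = 699 W m⁻².
Energy balance: absorbed = emitted ⇒ πR²·S(1−A) = 4πR²·σT_eq⁴, so T_eq⁴ = S(1−A)/(4σ).
T_eq = [699 × 0.32 / (4 × 5.67×10⁻⁸)]^(1/4) = (9.86×10⁸)^(1/4) = 177 K.

T_eq ≈ 177 K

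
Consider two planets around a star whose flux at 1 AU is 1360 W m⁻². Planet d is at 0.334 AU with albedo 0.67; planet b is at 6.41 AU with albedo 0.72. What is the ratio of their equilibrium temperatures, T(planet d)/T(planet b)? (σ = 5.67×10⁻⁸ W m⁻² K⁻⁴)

T₁/T₂ ≈ 4.565

T_eq = [S₀(1−A)/(4σd²)]^(1/4), so T ∝ (1−A)^(1/4) / √d.
T₁ = [1360×0.33/(4×5.67×10⁻⁸×0.334²)]^(1/4) = 364.95 K.
T₂ = [1360×0.28/(4×5.67×10⁻⁸×6.41²)]^(1/4) = 79.95 K.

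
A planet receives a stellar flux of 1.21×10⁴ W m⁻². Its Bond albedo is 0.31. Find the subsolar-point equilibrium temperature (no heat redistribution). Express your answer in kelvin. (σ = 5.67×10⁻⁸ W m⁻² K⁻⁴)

At the subsolar point the surface absorbs S(1−A) and emits σT⁴ per unit area — no factor of 4, since only the local patch is in balance.
T = [1.21×10⁴ × 0.69 / 5.67×10⁻⁸]^(1/4) = (1.47×10¹¹)^(1/4) = 619 K.

T_ss ≈ 619 K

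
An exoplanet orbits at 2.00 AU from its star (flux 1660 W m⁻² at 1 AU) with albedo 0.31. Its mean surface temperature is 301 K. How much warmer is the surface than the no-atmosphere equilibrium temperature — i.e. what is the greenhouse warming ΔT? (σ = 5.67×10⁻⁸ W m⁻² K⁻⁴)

ΔT ≈ 112.5 K

S = 1660/2.00² = 415.0 W m⁻².
T_eq = [S(1−A)/(4σ)]^(1/4) = [415.0×0.69/(4×5.67×10⁻⁸)]^(1/4) = 188.5 K.
ΔT = T_surf − T_eq = 301 − 188.5.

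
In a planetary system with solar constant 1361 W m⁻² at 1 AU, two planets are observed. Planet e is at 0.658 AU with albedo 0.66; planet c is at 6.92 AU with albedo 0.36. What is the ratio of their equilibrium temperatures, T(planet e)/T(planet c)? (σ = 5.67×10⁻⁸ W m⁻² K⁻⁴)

T₁/T₂ ≈ 2.769

T_eq = [S₀(1−A)/(4σd²)]^(1/4), so T ∝ (1−A)^(1/4) / √d.
T₁ = [1361×0.34/(4×5.67×10⁻⁸×0.658²)]^(1/4) = 262.01 K.
T₂ = [1361×0.64/(4×5.67×10⁻⁸×6.92²)]^(1/4) = 94.63 K.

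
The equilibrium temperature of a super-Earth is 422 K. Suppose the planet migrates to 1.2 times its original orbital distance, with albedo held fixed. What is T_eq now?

T_eq ≈ 385 K

T_eq ∝ L^(1/4) · d^(−1/2).
T′ = 422 / 1.2^(1/2) = 385 K.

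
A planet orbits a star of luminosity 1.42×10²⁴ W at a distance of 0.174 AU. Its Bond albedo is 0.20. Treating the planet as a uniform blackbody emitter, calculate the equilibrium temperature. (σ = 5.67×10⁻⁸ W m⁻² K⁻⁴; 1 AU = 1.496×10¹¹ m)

T_eq ≈ 156 K

d = 0.174 AU = 2.60×10¹⁰ m.
Flux: S = L/(4πd²) = 1.42×10²⁴/(4π×(2.60×10¹⁰)²) = 167 W m⁻².
Energy balance: absorbed = emitted ⇒ πR²·S(1−A) = 4πR²·σT_eq⁴, so T_eq⁴ = S(1−A)/(4σ).
T_eq = [167 × 0.80 / (4 × 5.67×10⁻⁸)]^(1/4) = (5.88×10⁸)^(1/4) = 156 K.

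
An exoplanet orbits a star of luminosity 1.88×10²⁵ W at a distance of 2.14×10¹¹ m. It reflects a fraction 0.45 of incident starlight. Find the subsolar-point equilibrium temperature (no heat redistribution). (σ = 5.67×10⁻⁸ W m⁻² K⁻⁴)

T_ss ≈ 133 K

Flux: S = L/(4πd²) = 1.88×10²⁵/(4π×(2.14×10¹¹)²) = 32.7 W m⁻².
At the subsolar point the surface absorbs S(1−A) and emits σT⁴ per unit area — no factor of 4, since only the local patch is in balance.
T = [32.7 × 0.55 / 5.67×10⁻⁸]^(1/4) = (3.17×10⁸)^(1/4) = 133 K.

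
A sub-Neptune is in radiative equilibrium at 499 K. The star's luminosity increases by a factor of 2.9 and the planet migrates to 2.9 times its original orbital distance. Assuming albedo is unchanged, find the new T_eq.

T_eq ≈ 382 K

T_eq ∝ L^(1/4) · d^(−1/2).
T′ = 499 × 2.9^(1/4) / 2.9^(1/2) = 382 K.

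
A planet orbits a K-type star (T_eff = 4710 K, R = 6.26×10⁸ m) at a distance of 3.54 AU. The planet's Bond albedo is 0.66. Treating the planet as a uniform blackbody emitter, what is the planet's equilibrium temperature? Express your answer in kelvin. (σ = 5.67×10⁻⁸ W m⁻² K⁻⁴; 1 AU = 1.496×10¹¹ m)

d = 3.54 AU = 5.30×10¹¹ m.
L = 4πR_⋆²σT_⋆⁴ = 4π(6.26×10⁸)² × 5.67×10⁻⁸ × (4710)⁴ = 1.37×10²⁶ W.
S = L/(4πd²) = 39.0 W m⁻².
Energy balance: absorbed = emitted ⇒ πR²·S(1−A) = 4πR²·σT_eq⁴, so T_eq⁴ = S(1−A)/(4σ).
T_eq = [39.0 × 0.34 / (4 × 5.67×10⁻⁸)]^(1/4) = (5.84×10⁷)^(1/4) = 87.4 K.

T_eq ≈ 87.4 K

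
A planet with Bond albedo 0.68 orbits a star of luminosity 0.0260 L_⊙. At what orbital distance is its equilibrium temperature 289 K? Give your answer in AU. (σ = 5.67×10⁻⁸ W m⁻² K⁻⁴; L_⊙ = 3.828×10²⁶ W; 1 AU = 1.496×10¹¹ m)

d ≈ 0.0846 AU

L = 0.0260 × 3.828×10²⁶ = 9.95×10²⁴ W.
From T_eq⁴ = L(1−A)/(16πσd²): d = √[L(1−A)/(16πσT_eq⁴)].
d = √[9.95×10²⁴ × 0.32 / (16π × 5.67×10⁻⁸ × (289)⁴)] = 1.27×10¹⁰ m = 0.0846 AU.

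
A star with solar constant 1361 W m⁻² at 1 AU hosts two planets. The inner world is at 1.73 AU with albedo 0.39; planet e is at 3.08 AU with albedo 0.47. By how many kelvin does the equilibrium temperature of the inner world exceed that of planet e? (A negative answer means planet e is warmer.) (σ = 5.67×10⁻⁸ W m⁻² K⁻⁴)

ΔT ≈ 51.7 K

T_eq = [S₀(1−A)/(4σd²)]^(1/4), so T ∝ (1−A)^(1/4) / √d.
T₁ = [1361×0.61/(4×5.67×10⁻⁸×1.73²)]^(1/4) = 187.01 K.
T₂ = [1361×0.53/(4×5.67×10⁻⁸×3.08²)]^(1/4) = 135.32 K.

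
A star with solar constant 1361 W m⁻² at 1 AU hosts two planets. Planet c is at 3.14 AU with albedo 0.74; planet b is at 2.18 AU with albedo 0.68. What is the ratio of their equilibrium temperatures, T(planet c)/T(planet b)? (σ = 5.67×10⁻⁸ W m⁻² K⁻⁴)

T_eq = [S₀(1−A)/(4σd²)]^(1/4), so T ∝ (1−A)^(1/4) / √d.
T₁ = [1361×0.26/(4×5.67×10⁻⁸×3.14²)]^(1/4) = 112.16 K.
T₂ = [1361×0.32/(4×5.67×10⁻⁸×2.18²)]^(1/4) = 141.78 K.

T₁/T₂ ≈ 0.791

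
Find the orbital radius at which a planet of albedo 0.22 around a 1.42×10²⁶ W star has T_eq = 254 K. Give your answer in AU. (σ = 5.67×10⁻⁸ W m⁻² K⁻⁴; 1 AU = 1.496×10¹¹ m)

d ≈ 0.646 AU

From T_eq⁴ = L(1−A)/(16πσd²): d = √[L(1−A)/(16πσT_eq⁴)].
d = √[1.42×10²⁶ × 0.78 / (16π × 5.67×10⁻⁸ × (254)⁴)] = 9.66×10¹⁰ m = 0.646 AU.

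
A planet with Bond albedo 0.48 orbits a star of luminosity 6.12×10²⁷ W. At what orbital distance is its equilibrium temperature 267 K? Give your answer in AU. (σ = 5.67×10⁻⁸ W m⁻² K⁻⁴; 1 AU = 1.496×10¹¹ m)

From T_eq⁴ = L(1−A)/(16πσd²): d = √[L(1−A)/(16πσT_eq⁴)].
d = √[6.12×10²⁷ × 0.52 / (16π × 5.67×10⁻⁸ × (267)⁴)] = 4.69×10¹¹ m = 3.13 AU.

d ≈ 3.13 AU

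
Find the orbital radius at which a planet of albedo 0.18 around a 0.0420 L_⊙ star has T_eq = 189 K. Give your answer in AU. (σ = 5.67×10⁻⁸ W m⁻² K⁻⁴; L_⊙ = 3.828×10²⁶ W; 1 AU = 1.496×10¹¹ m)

L = 0.0420 × 3.828×10²⁶ = 1.61×10²⁵ W.
From T_eq⁴ = L(1−A)/(16πσd²): d = √[L(1−A)/(16πσT_eq⁴)].
d = √[1.61×10²⁵ × 0.82 / (16π × 5.67×10⁻⁸ × (189)⁴)] = 6.02×10¹⁰ m = 0.402 AU.

d ≈ 0.402 AU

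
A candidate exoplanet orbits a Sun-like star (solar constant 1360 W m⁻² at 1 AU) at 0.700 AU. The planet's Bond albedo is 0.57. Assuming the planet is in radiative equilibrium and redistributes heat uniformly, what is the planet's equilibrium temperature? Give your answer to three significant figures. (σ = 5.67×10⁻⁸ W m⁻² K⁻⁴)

Flux at 0.700 AU: S = 1360/0.700² = 2780 W m⁻².
Energy balance: absorbed = emitted ⇒ πR²·S(1−A) = 4πR²·σT_eq⁴, so T_eq⁴ = S(1−A)/(4σ).
T_eq = [2780 × 0.43 / (4 × 5.67×10⁻⁸)]^(1/4) = (5.26×10⁹)^(1/4) = 269 K.

T_eq ≈ 269 K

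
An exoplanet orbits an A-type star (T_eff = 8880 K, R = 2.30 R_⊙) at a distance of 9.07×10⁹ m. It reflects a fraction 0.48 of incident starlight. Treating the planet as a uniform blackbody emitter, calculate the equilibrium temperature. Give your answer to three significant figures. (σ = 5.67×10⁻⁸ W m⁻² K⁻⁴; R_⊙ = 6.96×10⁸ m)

T_eq ≈ 2240 K

R_⋆ = 2.30 × 6.96×10⁸ = 1.60×10⁹ m.
L = 4πR_⋆²σT_⋆⁴ = 4π(1.60×10⁹)² × 5.67×10⁻⁸ × (8880)⁴ = 1.14×10²⁸ W.
S = L/(4πd²) = 1.10×10⁷ W m⁻².
Energy balance: absorbed = emitted ⇒ πR²·S(1−A) = 4πR²·σT_eq⁴, so T_eq⁴ = S(1−A)/(4σ).
T_eq = [1.10×10⁷ × 0.52 / (4 × 5.67×10⁻⁸)]^(1/4) = (2.52×10¹³)^(1/4) = 2240 K.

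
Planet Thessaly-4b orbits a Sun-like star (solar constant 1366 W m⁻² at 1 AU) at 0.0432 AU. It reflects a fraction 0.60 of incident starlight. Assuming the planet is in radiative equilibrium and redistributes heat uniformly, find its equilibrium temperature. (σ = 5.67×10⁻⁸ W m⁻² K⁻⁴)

T_eq ≈ 1070 K

Flux at 0.0432 AU: S = 1366/0.0432² = 7.32×10⁵ W m⁻².
Energy balance: absorbed = emitted ⇒ πR²·S(1−A) = 4πR²·σT_eq⁴, so T_eq⁴ = S(1−A)/(4σ).
T_eq = [7.32×10⁵ × 0.40 / (4 × 5.67×10⁻⁸)]^(1/4) = (1.29×10¹²)^(1/4) = 1070 K.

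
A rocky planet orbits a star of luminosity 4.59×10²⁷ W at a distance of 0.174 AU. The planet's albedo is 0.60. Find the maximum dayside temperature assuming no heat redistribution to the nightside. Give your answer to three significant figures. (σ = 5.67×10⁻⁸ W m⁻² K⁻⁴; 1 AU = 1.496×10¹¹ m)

d = 0.174 AU = 2.60×10¹⁰ m.
Flux: S = L/(4πd²) = 4.59×10²⁷/(4π×(2.60×10¹⁰)²) = 5.39×10⁵ W m⁻².
With no redistribution each surface element balances locally: S(1−A) = σT⁴.
T = [5.39×10⁵ × 0.40 / 5.67×10⁻⁸]^(1/4) = (3.80×10¹²)^(1/4) = 1400 K.

T_ss ≈ 1400 K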